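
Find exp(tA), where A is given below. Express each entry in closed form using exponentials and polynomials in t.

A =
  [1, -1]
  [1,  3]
e^{tA} =
  [-t*exp(2*t) + exp(2*t), -t*exp(2*t)]
  [t*exp(2*t), t*exp(2*t) + exp(2*t)]

Strategy: write A = P · J · P⁻¹ where J is a Jordan canonical form, so e^{tA} = P · e^{tJ} · P⁻¹, and e^{tJ} can be computed block-by-block.

A has Jordan form
J =
  [2, 1]
  [0, 2]
(up to reordering of blocks).

Per-block formulas:
  For a 2×2 Jordan block J_2(2): exp(t · J_2(2)) = e^(2t)·(I + t·N), where N is the 2×2 nilpotent shift.

After assembling e^{tJ} and conjugating by P, we get:

e^{tA} =
  [-t*exp(2*t) + exp(2*t), -t*exp(2*t)]
  [t*exp(2*t), t*exp(2*t) + exp(2*t)]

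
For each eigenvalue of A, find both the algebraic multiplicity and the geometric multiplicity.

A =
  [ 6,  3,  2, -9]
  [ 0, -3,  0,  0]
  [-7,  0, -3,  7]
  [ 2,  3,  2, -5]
λ = -3: alg = 3, geom = 2; λ = 4: alg = 1, geom = 1

Step 1 — factor the characteristic polynomial to read off the algebraic multiplicities:
  χ_A(x) = (x - 4)*(x + 3)^3

Step 2 — compute geometric multiplicities via the rank-nullity identity g(λ) = n − rank(A − λI):
  rank(A − (-3)·I) = 2, so dim ker(A − (-3)·I) = n − 2 = 2
  rank(A − (4)·I) = 3, so dim ker(A − (4)·I) = n − 3 = 1

Summary:
  λ = -3: algebraic multiplicity = 3, geometric multiplicity = 2
  λ = 4: algebraic multiplicity = 1, geometric multiplicity = 1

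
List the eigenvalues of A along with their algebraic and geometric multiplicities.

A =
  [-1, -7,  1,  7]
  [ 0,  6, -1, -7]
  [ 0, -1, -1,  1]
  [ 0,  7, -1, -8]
λ = -1: alg = 4, geom = 2

Step 1 — factor the characteristic polynomial to read off the algebraic multiplicities:
  χ_A(x) = (x + 1)^4

Step 2 — compute geometric multiplicities via the rank-nullity identity g(λ) = n − rank(A − λI):
  rank(A − (-1)·I) = 2, so dim ker(A − (-1)·I) = n − 2 = 2

Summary:
  λ = -1: algebraic multiplicity = 4, geometric multiplicity = 2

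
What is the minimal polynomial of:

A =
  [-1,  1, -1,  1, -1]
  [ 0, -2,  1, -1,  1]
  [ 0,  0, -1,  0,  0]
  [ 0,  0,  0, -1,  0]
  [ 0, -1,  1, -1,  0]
x^2 + 2*x + 1

The characteristic polynomial is χ_A(x) = (x + 1)^5, so the eigenvalues are known. The minimal polynomial is
  m_A(x) = Π_λ (x − λ)^{k_λ}
where k_λ is the size of the *largest* Jordan block for λ (equivalently, the smallest k with (A − λI)^k v = 0 for every generalised eigenvector v of λ).

  λ = -1: largest Jordan block has size 2, contributing (x + 1)^2

So m_A(x) = (x + 1)^2 = x^2 + 2*x + 1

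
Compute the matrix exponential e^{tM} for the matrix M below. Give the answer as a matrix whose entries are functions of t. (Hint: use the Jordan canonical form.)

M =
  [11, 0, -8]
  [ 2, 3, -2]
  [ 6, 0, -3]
e^{tM} =
  [4*exp(5*t) - 3*exp(3*t), 0, -4*exp(5*t) + 4*exp(3*t)]
  [exp(5*t) - exp(3*t), exp(3*t), -exp(5*t) + exp(3*t)]
  [3*exp(5*t) - 3*exp(3*t), 0, -3*exp(5*t) + 4*exp(3*t)]

Strategy: write M = P · J · P⁻¹ where J is a Jordan canonical form, so e^{tM} = P · e^{tJ} · P⁻¹, and e^{tJ} can be computed block-by-block.

M has Jordan form
J =
  [3, 0, 0]
  [0, 3, 0]
  [0, 0, 5]
(up to reordering of blocks).

Per-block formulas:
  For a 1×1 block at λ = 3: exp(t · [3]) = [e^(3t)].
  For a 1×1 block at λ = 5: exp(t · [5]) = [e^(5t)].

After assembling e^{tJ} and conjugating by P, we get:

e^{tM} =
  [4*exp(5*t) - 3*exp(3*t), 0, -4*exp(5*t) + 4*exp(3*t)]
  [exp(5*t) - exp(3*t), exp(3*t), -exp(5*t) + exp(3*t)]
  [3*exp(5*t) - 3*exp(3*t), 0, -3*exp(5*t) + 4*exp(3*t)]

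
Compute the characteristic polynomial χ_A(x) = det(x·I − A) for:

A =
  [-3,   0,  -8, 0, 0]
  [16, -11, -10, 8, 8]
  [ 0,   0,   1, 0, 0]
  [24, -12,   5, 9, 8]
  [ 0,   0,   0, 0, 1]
x^5 + 3*x^4 - 6*x^3 - 10*x^2 + 21*x - 9

Expanding det(x·I − A) (e.g. by cofactor expansion or by noting that A is similar to its Jordan form J, which has the same characteristic polynomial as A) gives
  χ_A(x) = x^5 + 3*x^4 - 6*x^3 - 10*x^2 + 21*x - 9
which factors as (x - 1)^3*(x + 3)^2. The eigenvalues (with algebraic multiplicities) are λ = -3 with multiplicity 2, λ = 1 with multiplicity 3.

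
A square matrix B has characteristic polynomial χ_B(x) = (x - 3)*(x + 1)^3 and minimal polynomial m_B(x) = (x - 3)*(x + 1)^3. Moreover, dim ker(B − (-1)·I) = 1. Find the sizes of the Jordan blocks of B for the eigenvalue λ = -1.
Block sizes for λ = -1: [3]

Step 1 — from the characteristic polynomial, algebraic multiplicity of λ = -1 is 3. From dim ker(B − (-1)·I) = 1, there are exactly 1 Jordan blocks for λ = -1.
Step 2 — from the minimal polynomial, the factor (x + 1)^3 tells us the largest block for λ = -1 has size 3.
Step 3 — with total size 3, 1 blocks, and largest block 3, the block sizes (in nonincreasing order) are [3].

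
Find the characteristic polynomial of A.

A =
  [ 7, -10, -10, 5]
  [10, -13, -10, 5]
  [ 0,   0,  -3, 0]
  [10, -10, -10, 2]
x^4 + 7*x^3 + 9*x^2 - 27*x - 54

Expanding det(x·I − A) (e.g. by cofactor expansion or by noting that A is similar to its Jordan form J, which has the same characteristic polynomial as A) gives
  χ_A(x) = x^4 + 7*x^3 + 9*x^2 - 27*x - 54
which factors as (x - 2)*(x + 3)^3. The eigenvalues (with algebraic multiplicities) are λ = -3 with multiplicity 3, λ = 2 with multiplicity 1.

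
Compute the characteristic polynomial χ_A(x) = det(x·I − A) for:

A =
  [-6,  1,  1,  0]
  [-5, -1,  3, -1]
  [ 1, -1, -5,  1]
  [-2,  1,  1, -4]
x^4 + 16*x^3 + 96*x^2 + 256*x + 256

Expanding det(x·I − A) (e.g. by cofactor expansion or by noting that A is similar to its Jordan form J, which has the same characteristic polynomial as A) gives
  χ_A(x) = x^4 + 16*x^3 + 96*x^2 + 256*x + 256
which factors as (x + 4)^4. The eigenvalues (with algebraic multiplicities) are λ = -4 with multiplicity 4.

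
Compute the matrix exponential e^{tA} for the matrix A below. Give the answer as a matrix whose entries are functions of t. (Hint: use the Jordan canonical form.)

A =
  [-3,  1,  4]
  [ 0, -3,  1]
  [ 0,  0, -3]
e^{tA} =
  [exp(-3*t), t*exp(-3*t), t^2*exp(-3*t)/2 + 4*t*exp(-3*t)]
  [0, exp(-3*t), t*exp(-3*t)]
  [0, 0, exp(-3*t)]

Strategy: write A = P · J · P⁻¹ where J is a Jordan canonical form, so e^{tA} = P · e^{tJ} · P⁻¹, and e^{tJ} can be computed block-by-block.

A has Jordan form
J =
  [-3,  1,  0]
  [ 0, -3,  1]
  [ 0,  0, -3]
(up to reordering of blocks).

Per-block formulas:
  For a 3×3 Jordan block J_3(-3): exp(t · J_3(-3)) = e^(-3t)·(I + t·N + (t^2/2)·N^2), where N is the 3×3 nilpotent shift.

After assembling e^{tJ} and conjugating by P, we get:

e^{tA} =
  [exp(-3*t), t*exp(-3*t), t^2*exp(-3*t)/2 + 4*t*exp(-3*t)]
  [0, exp(-3*t), t*exp(-3*t)]
  [0, 0, exp(-3*t)]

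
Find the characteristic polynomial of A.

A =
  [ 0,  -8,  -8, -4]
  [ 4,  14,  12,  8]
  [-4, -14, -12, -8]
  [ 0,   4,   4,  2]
x^4 - 4*x^3 + 4*x^2

Expanding det(x·I − A) (e.g. by cofactor expansion or by noting that A is similar to its Jordan form J, which has the same characteristic polynomial as A) gives
  χ_A(x) = x^4 - 4*x^3 + 4*x^2
which factors as x^2*(x - 2)^2. The eigenvalues (with algebraic multiplicities) are λ = 0 with multiplicity 2, λ = 2 with multiplicity 2.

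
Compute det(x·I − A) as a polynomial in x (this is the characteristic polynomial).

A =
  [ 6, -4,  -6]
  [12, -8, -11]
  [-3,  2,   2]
x^3

Expanding det(x·I − A) (e.g. by cofactor expansion or by noting that A is similar to its Jordan form J, which has the same characteristic polynomial as A) gives
  χ_A(x) = x^3
which factors as x^3. The eigenvalues (with algebraic multiplicities) are λ = 0 with multiplicity 3.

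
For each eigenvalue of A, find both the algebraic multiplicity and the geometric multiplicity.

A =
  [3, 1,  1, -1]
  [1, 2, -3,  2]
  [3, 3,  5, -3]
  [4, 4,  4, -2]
λ = 2: alg = 4, geom = 2

Step 1 — factor the characteristic polynomial to read off the algebraic multiplicities:
  χ_A(x) = (x - 2)^4

Step 2 — compute geometric multiplicities via the rank-nullity identity g(λ) = n − rank(A − λI):
  rank(A − (2)·I) = 2, so dim ker(A − (2)·I) = n − 2 = 2

Summary:
  λ = 2: algebraic multiplicity = 4, geometric multiplicity = 2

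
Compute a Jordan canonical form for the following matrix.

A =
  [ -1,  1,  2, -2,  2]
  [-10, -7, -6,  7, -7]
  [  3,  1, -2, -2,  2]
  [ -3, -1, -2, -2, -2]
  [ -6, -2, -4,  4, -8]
J_3(-4) ⊕ J_1(-4) ⊕ J_1(-4)

The characteristic polynomial is
  det(x·I − A) = x^5 + 20*x^4 + 160*x^3 + 640*x^2 + 1280*x + 1024 = (x + 4)^5

Eigenvalues and multiplicities (the geometric multiplicity of λ is n − rank(A − λI), which equals the number of Jordan blocks for λ):
  λ = -4: algebraic multiplicity = 5, geometric multiplicity = 3

Determining the block sizes for each eigenvalue:
  λ = -4: with am = 5 and gm = 3, the partition is not yet determined (e.g. several partitions of 5 into 3 parts exist). Let N = A − (-4)·I. Computing rank(N^1) = 2, rank(N^2) = 1, rank(N^3) = 0; the number of blocks of size ≥ j is rank(N^{j−1}) − rank(N^j), giving [3, 1, 1]. So we have 1 block(s) of size 3, 2 block(s) of size 1 → block sizes [3, 1, 1]

Assembling the blocks gives a Jordan form
J =
  [-4,  1,  0,  0,  0]
  [ 0, -4,  1,  0,  0]
  [ 0,  0, -4,  0,  0]
  [ 0,  0,  0, -4,  0]
  [ 0,  0,  0,  0, -4]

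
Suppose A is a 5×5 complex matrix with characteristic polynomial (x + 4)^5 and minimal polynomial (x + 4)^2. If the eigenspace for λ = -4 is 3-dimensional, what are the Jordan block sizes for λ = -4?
Block sizes for λ = -4: [2, 2, 1]

Step 1 — from the characteristic polynomial, algebraic multiplicity of λ = -4 is 5. From dim ker(A − (-4)·I) = 3, there are exactly 3 Jordan blocks for λ = -4.
Step 2 — from the minimal polynomial, the factor (x + 4)^2 tells us the largest block for λ = -4 has size 2.
Step 3 — with total size 5, 3 blocks, and largest block 2, the block sizes (in nonincreasing order) are [2, 2, 1].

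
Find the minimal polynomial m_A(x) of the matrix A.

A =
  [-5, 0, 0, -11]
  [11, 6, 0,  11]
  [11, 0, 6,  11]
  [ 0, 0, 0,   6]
x^2 - x - 30

The characteristic polynomial is χ_A(x) = (x - 6)^3*(x + 5), so the eigenvalues are known. The minimal polynomial is
  m_A(x) = Π_λ (x − λ)^{k_λ}
where k_λ is the size of the *largest* Jordan block for λ (equivalently, the smallest k with (A − λI)^k v = 0 for every generalised eigenvector v of λ).

  λ = -5: largest Jordan block has size 1, contributing (x + 5)
  λ = 6: largest Jordan block has size 1, contributing (x − 6)

So m_A(x) = (x - 6)*(x + 5) = x^2 - x - 30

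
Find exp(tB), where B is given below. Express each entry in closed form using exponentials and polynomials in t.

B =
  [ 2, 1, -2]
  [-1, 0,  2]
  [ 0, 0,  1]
e^{tB} =
  [t*exp(t) + exp(t), t*exp(t), -2*t*exp(t)]
  [-t*exp(t), -t*exp(t) + exp(t), 2*t*exp(t)]
  [0, 0, exp(t)]

Strategy: write B = P · J · P⁻¹ where J is a Jordan canonical form, so e^{tB} = P · e^{tJ} · P⁻¹, and e^{tJ} can be computed block-by-block.

B has Jordan form
J =
  [1, 1, 0]
  [0, 1, 0]
  [0, 0, 1]
(up to reordering of blocks).

Per-block formulas:
  For a 2×2 Jordan block J_2(1): exp(t · J_2(1)) = e^(1t)·(I + t·N), where N is the 2×2 nilpotent shift.
  For a 1×1 block at λ = 1: exp(t · [1]) = [e^(1t)].

After assembling e^{tJ} and conjugating by P, we get:

e^{tB} =
  [t*exp(t) + exp(t), t*exp(t), -2*t*exp(t)]
  [-t*exp(t), -t*exp(t) + exp(t), 2*t*exp(t)]
  [0, 0, exp(t)]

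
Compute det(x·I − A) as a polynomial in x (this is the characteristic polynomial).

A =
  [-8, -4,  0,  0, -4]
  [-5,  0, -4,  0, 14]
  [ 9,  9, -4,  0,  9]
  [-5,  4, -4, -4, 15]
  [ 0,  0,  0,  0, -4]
x^5 + 20*x^4 + 160*x^3 + 640*x^2 + 1280*x + 1024

Expanding det(x·I − A) (e.g. by cofactor expansion or by noting that A is similar to its Jordan form J, which has the same characteristic polynomial as A) gives
  χ_A(x) = x^5 + 20*x^4 + 160*x^3 + 640*x^2 + 1280*x + 1024
which factors as (x + 4)^5. The eigenvalues (with algebraic multiplicities) are λ = -4 with multiplicity 5.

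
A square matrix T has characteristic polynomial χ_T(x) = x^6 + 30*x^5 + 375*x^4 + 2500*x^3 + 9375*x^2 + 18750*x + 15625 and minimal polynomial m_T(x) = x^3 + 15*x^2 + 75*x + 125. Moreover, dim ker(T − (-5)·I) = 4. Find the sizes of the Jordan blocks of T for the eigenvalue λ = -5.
Block sizes for λ = -5: [3, 1, 1, 1]

Step 1 — from the characteristic polynomial, algebraic multiplicity of λ = -5 is 6. From dim ker(T − (-5)·I) = 4, there are exactly 4 Jordan blocks for λ = -5.
Step 2 — from the minimal polynomial, the factor (x + 5)^3 tells us the largest block for λ = -5 has size 3.
Step 3 — with total size 6, 4 blocks, and largest block 3, the block sizes (in nonincreasing order) are [3, 1, 1, 1].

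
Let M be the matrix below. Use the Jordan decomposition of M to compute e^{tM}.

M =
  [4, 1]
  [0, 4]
e^{tM} =
  [exp(4*t), t*exp(4*t)]
  [0, exp(4*t)]

Strategy: write M = P · J · P⁻¹ where J is a Jordan canonical form, so e^{tM} = P · e^{tJ} · P⁻¹, and e^{tJ} can be computed block-by-block.

M has Jordan form
J =
  [4, 1]
  [0, 4]
(up to reordering of blocks).

Per-block formulas:
  For a 2×2 Jordan block J_2(4): exp(t · J_2(4)) = e^(4t)·(I + t·N), where N is the 2×2 nilpotent shift.

After assembling e^{tJ} and conjugating by P, we get:

e^{tM} =
  [exp(4*t), t*exp(4*t)]
  [0, exp(4*t)]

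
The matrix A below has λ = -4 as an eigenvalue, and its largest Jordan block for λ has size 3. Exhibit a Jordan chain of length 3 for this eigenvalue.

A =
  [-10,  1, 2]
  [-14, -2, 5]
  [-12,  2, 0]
A Jordan chain for λ = -4 of length 3:
v_1 = (-2, -4, -4)ᵀ
v_2 = (-6, -14, -12)ᵀ
v_3 = (1, 0, 0)ᵀ

Let N = A − (-4)·I. We want v_3 with N^3 v_3 = 0 but N^2 v_3 ≠ 0; then v_{j-1} := N · v_j for j = 3, …, 2.

Pick v_3 = (1, 0, 0)ᵀ.
Then v_2 = N · v_3 = (-6, -14, -12)ᵀ.
Then v_1 = N · v_2 = (-2, -4, -4)ᵀ.

Sanity check: (A − (-4)·I) v_1 = (0, 0, 0)ᵀ = 0. ✓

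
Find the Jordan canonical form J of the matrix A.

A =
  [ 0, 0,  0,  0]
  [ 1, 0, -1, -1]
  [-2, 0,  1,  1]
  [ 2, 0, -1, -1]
J_2(0) ⊕ J_2(0)

The characteristic polynomial is
  det(x·I − A) = x^4

Eigenvalues and multiplicities (the geometric multiplicity of λ is n − rank(A − λI), which equals the number of Jordan blocks for λ):
  λ = 0: algebraic multiplicity = 4, geometric multiplicity = 2

Determining the block sizes for each eigenvalue:
  λ = 0: with am = 4 and gm = 2, the partition is not yet determined (e.g. several partitions of 4 into 2 parts exist). Let N = A − (0)·I. Computing rank(N^1) = 2, rank(N^2) = 0; the number of blocks of size ≥ j is rank(N^{j−1}) − rank(N^j), giving [2, 2]. So we have 2 block(s) of size 2 → block sizes [2, 2]

Assembling the blocks gives a Jordan form
J =
  [0, 1, 0, 0]
  [0, 0, 0, 0]
  [0, 0, 0, 1]
  [0, 0, 0, 0]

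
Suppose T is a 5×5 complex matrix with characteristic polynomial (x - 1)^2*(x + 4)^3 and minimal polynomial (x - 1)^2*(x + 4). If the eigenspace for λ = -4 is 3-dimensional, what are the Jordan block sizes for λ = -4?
Block sizes for λ = -4: [1, 1, 1]

Step 1 — from the characteristic polynomial, algebraic multiplicity of λ = -4 is 3. From dim ker(T − (-4)·I) = 3, there are exactly 3 Jordan blocks for λ = -4.
Step 2 — from the minimal polynomial, the factor (x + 4) tells us the largest block for λ = -4 has size 1.
Step 3 — with total size 3, 3 blocks, and largest block 1, the block sizes (in nonincreasing order) are [1, 1, 1].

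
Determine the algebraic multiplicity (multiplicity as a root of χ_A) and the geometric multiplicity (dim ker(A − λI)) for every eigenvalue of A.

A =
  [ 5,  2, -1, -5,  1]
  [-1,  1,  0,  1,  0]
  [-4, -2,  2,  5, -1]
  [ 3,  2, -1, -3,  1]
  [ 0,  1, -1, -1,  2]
λ = 1: alg = 3, geom = 2; λ = 2: alg = 2, geom = 2

Step 1 — factor the characteristic polynomial to read off the algebraic multiplicities:
  χ_A(x) = (x - 2)^2*(x - 1)^3

Step 2 — compute geometric multiplicities via the rank-nullity identity g(λ) = n − rank(A − λI):
  rank(A − (1)·I) = 3, so dim ker(A − (1)·I) = n − 3 = 2
  rank(A − (2)·I) = 3, so dim ker(A − (2)·I) = n − 3 = 2

Summary:
  λ = 1: algebraic multiplicity = 3, geometric multiplicity = 2
  λ = 2: algebraic multiplicity = 2, geometric multiplicity = 2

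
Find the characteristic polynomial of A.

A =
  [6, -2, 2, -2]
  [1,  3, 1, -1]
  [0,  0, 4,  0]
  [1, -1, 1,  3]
x^4 - 16*x^3 + 96*x^2 - 256*x + 256

Expanding det(x·I − A) (e.g. by cofactor expansion or by noting that A is similar to its Jordan form J, which has the same characteristic polynomial as A) gives
  χ_A(x) = x^4 - 16*x^3 + 96*x^2 - 256*x + 256
which factors as (x - 4)^4. The eigenvalues (with algebraic multiplicities) are λ = 4 with multiplicity 4.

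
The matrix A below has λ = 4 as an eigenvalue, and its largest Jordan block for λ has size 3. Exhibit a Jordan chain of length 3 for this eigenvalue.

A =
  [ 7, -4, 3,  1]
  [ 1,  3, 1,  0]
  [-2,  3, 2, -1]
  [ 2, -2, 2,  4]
A Jordan chain for λ = 4 of length 3:
v_1 = (1, 0, -1, 0)ᵀ
v_2 = (3, 1, -2, 2)ᵀ
v_3 = (1, 0, 0, 0)ᵀ

Let N = A − (4)·I. We want v_3 with N^3 v_3 = 0 but N^2 v_3 ≠ 0; then v_{j-1} := N · v_j for j = 3, …, 2.

Pick v_3 = (1, 0, 0, 0)ᵀ.
Then v_2 = N · v_3 = (3, 1, -2, 2)ᵀ.
Then v_1 = N · v_2 = (1, 0, -1, 0)ᵀ.

Sanity check: (A − (4)·I) v_1 = (0, 0, 0, 0)ᵀ = 0. ✓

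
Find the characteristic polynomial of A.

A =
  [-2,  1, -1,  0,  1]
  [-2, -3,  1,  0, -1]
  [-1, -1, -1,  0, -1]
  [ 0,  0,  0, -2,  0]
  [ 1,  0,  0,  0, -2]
x^5 + 10*x^4 + 40*x^3 + 80*x^2 + 80*x + 32

Expanding det(x·I − A) (e.g. by cofactor expansion or by noting that A is similar to its Jordan form J, which has the same characteristic polynomial as A) gives
  χ_A(x) = x^5 + 10*x^4 + 40*x^3 + 80*x^2 + 80*x + 32
which factors as (x + 2)^5. The eigenvalues (with algebraic multiplicities) are λ = -2 with multiplicity 5.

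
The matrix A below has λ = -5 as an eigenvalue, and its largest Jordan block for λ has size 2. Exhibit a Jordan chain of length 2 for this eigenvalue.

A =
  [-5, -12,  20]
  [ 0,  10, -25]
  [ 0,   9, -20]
A Jordan chain for λ = -5 of length 2:
v_1 = (-12, 15, 9)ᵀ
v_2 = (0, 1, 0)ᵀ

Let N = A − (-5)·I. We want v_2 with N^2 v_2 = 0 but N^1 v_2 ≠ 0; then v_{j-1} := N · v_j for j = 2, …, 2.

Pick v_2 = (0, 1, 0)ᵀ.
Then v_1 = N · v_2 = (-12, 15, 9)ᵀ.

Sanity check: (A − (-5)·I) v_1 = (0, 0, 0)ᵀ = 0. ✓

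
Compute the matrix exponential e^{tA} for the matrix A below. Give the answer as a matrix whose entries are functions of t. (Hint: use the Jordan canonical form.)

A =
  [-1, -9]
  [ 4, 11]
e^{tA} =
  [-6*t*exp(5*t) + exp(5*t), -9*t*exp(5*t)]
  [4*t*exp(5*t), 6*t*exp(5*t) + exp(5*t)]

Strategy: write A = P · J · P⁻¹ where J is a Jordan canonical form, so e^{tA} = P · e^{tJ} · P⁻¹, and e^{tJ} can be computed block-by-block.

A has Jordan form
J =
  [5, 1]
  [0, 5]
(up to reordering of blocks).

Per-block formulas:
  For a 2×2 Jordan block J_2(5): exp(t · J_2(5)) = e^(5t)·(I + t·N), where N is the 2×2 nilpotent shift.

After assembling e^{tJ} and conjugating by P, we get:

e^{tA} =
  [-6*t*exp(5*t) + exp(5*t), -9*t*exp(5*t)]
  [4*t*exp(5*t), 6*t*exp(5*t) + exp(5*t)]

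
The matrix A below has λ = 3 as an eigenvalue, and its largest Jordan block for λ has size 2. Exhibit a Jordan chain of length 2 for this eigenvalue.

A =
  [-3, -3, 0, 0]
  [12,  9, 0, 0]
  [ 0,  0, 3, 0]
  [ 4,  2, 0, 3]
A Jordan chain for λ = 3 of length 2:
v_1 = (-6, 12, 0, 4)ᵀ
v_2 = (1, 0, 0, 0)ᵀ

Let N = A − (3)·I. We want v_2 with N^2 v_2 = 0 but N^1 v_2 ≠ 0; then v_{j-1} := N · v_j for j = 2, …, 2.

Pick v_2 = (1, 0, 0, 0)ᵀ.
Then v_1 = N · v_2 = (-6, 12, 0, 4)ᵀ.

Sanity check: (A − (3)·I) v_1 = (0, 0, 0, 0)ᵀ = 0. ✓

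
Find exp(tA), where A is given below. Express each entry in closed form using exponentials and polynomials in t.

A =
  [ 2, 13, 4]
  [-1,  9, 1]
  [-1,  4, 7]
e^{tA} =
  [-t^2*exp(6*t)/2 - 4*t*exp(6*t) + exp(6*t), 3*t^2*exp(6*t)/2 + 13*t*exp(6*t), t^2*exp(6*t)/2 + 4*t*exp(6*t)]
  [-t*exp(6*t), 3*t*exp(6*t) + exp(6*t), t*exp(6*t)]
  [-t^2*exp(6*t)/2 - t*exp(6*t), 3*t^2*exp(6*t)/2 + 4*t*exp(6*t), t^2*exp(6*t)/2 + t*exp(6*t) + exp(6*t)]

Strategy: write A = P · J · P⁻¹ where J is a Jordan canonical form, so e^{tA} = P · e^{tJ} · P⁻¹, and e^{tJ} can be computed block-by-block.

A has Jordan form
J =
  [6, 1, 0]
  [0, 6, 1]
  [0, 0, 6]
(up to reordering of blocks).

Per-block formulas:
  For a 3×3 Jordan block J_3(6): exp(t · J_3(6)) = e^(6t)·(I + t·N + (t^2/2)·N^2), where N is the 3×3 nilpotent shift.

After assembling e^{tJ} and conjugating by P, we get:

e^{tA} =
  [-t^2*exp(6*t)/2 - 4*t*exp(6*t) + exp(6*t), 3*t^2*exp(6*t)/2 + 13*t*exp(6*t), t^2*exp(6*t)/2 + 4*t*exp(6*t)]
  [-t*exp(6*t), 3*t*exp(6*t) + exp(6*t), t*exp(6*t)]
  [-t^2*exp(6*t)/2 - t*exp(6*t), 3*t^2*exp(6*t)/2 + 4*t*exp(6*t), t^2*exp(6*t)/2 + t*exp(6*t) + exp(6*t)]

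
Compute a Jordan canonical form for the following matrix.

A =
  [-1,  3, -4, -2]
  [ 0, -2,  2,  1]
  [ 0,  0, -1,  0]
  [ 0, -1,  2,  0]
J_3(-1) ⊕ J_1(-1)

The characteristic polynomial is
  det(x·I − A) = x^4 + 4*x^3 + 6*x^2 + 4*x + 1 = (x + 1)^4

Eigenvalues and multiplicities (the geometric multiplicity of λ is n − rank(A − λI), which equals the number of Jordan blocks for λ):
  λ = -1: algebraic multiplicity = 4, geometric multiplicity = 2

Determining the block sizes for each eigenvalue:
  λ = -1: with am = 4 and gm = 2, the partition is not yet determined (e.g. several partitions of 4 into 2 parts exist). Let N = A − (-1)·I. Computing rank(N^1) = 2, rank(N^2) = 1, rank(N^3) = 0; the number of blocks of size ≥ j is rank(N^{j−1}) − rank(N^j), giving [2, 1, 1]. So we have 1 block(s) of size 3, 1 block(s) of size 1 → block sizes [3, 1]

Assembling the blocks gives a Jordan form
J =
  [-1,  1,  0,  0]
  [ 0, -1,  1,  0]
  [ 0,  0, -1,  0]
  [ 0,  0,  0, -1]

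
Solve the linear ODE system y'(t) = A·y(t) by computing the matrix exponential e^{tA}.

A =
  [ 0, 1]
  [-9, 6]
e^{tA} =
  [-3*t*exp(3*t) + exp(3*t), t*exp(3*t)]
  [-9*t*exp(3*t), 3*t*exp(3*t) + exp(3*t)]

Strategy: write A = P · J · P⁻¹ where J is a Jordan canonical form, so e^{tA} = P · e^{tJ} · P⁻¹, and e^{tJ} can be computed block-by-block.

A has Jordan form
J =
  [3, 1]
  [0, 3]
(up to reordering of blocks).

Per-block formulas:
  For a 2×2 Jordan block J_2(3): exp(t · J_2(3)) = e^(3t)·(I + t·N), where N is the 2×2 nilpotent shift.

After assembling e^{tJ} and conjugating by P, we get:

e^{tA} =
  [-3*t*exp(3*t) + exp(3*t), t*exp(3*t)]
  [-9*t*exp(3*t), 3*t*exp(3*t) + exp(3*t)]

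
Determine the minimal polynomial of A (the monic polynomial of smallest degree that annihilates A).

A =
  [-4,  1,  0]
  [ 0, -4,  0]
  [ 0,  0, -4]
x^2 + 8*x + 16

The characteristic polynomial is χ_A(x) = (x + 4)^3, so the eigenvalues are known. The minimal polynomial is
  m_A(x) = Π_λ (x − λ)^{k_λ}
where k_λ is the size of the *largest* Jordan block for λ (equivalently, the smallest k with (A − λI)^k v = 0 for every generalised eigenvector v of λ).

  λ = -4: largest Jordan block has size 2, contributing (x + 4)^2

So m_A(x) = (x + 4)^2 = x^2 + 8*x + 16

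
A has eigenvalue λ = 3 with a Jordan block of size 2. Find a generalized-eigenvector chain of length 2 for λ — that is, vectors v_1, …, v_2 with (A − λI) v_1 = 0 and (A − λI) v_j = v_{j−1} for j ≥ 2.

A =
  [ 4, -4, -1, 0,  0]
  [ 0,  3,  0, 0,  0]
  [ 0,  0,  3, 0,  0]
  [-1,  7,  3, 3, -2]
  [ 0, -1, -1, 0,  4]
A Jordan chain for λ = 3 of length 2:
v_1 = (0, 0, 0, 1, 0)ᵀ
v_2 = (3, 1, -1, 0, 0)ᵀ

Let N = A − (3)·I. We want v_2 with N^2 v_2 = 0 but N^1 v_2 ≠ 0; then v_{j-1} := N · v_j for j = 2, …, 2.

Pick v_2 = (3, 1, -1, 0, 0)ᵀ.
Then v_1 = N · v_2 = (0, 0, 0, 1, 0)ᵀ.

Sanity check: (A − (3)·I) v_1 = (0, 0, 0, 0, 0)ᵀ = 0. ✓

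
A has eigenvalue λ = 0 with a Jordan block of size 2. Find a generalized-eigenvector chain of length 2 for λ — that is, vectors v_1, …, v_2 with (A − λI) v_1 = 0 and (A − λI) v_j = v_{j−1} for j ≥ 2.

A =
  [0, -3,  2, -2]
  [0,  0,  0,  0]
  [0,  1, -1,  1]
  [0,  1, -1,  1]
A Jordan chain for λ = 0 of length 2:
v_1 = (-3, 0, 1, 1)ᵀ
v_2 = (0, 1, 0, 0)ᵀ

Let N = A − (0)·I. We want v_2 with N^2 v_2 = 0 but N^1 v_2 ≠ 0; then v_{j-1} := N · v_j for j = 2, …, 2.

Pick v_2 = (0, 1, 0, 0)ᵀ.
Then v_1 = N · v_2 = (-3, 0, 1, 1)ᵀ.

Sanity check: (A − (0)·I) v_1 = (0, 0, 0, 0)ᵀ = 0. ✓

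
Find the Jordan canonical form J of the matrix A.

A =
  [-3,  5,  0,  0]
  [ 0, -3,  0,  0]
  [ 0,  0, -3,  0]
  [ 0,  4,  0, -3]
J_2(-3) ⊕ J_1(-3) ⊕ J_1(-3)

The characteristic polynomial is
  det(x·I − A) = x^4 + 12*x^3 + 54*x^2 + 108*x + 81 = (x + 3)^4

Eigenvalues and multiplicities (the geometric multiplicity of λ is n − rank(A − λI), which equals the number of Jordan blocks for λ):
  λ = -3: algebraic multiplicity = 4, geometric multiplicity = 3

Determining the block sizes for each eigenvalue:
  λ = -3: 3 blocks summing to 4 forces exactly one block of size 2 and the rest size 1 → block sizes [2, 1, 1]

Assembling the blocks gives a Jordan form
J =
  [-3,  1,  0,  0]
  [ 0, -3,  0,  0]
  [ 0,  0, -3,  0]
  [ 0,  0,  0, -3]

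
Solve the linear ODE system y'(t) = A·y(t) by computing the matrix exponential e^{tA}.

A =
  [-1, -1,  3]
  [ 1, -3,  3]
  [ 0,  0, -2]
e^{tA} =
  [t*exp(-2*t) + exp(-2*t), -t*exp(-2*t), 3*t*exp(-2*t)]
  [t*exp(-2*t), -t*exp(-2*t) + exp(-2*t), 3*t*exp(-2*t)]
  [0, 0, exp(-2*t)]

Strategy: write A = P · J · P⁻¹ where J is a Jordan canonical form, so e^{tA} = P · e^{tJ} · P⁻¹, and e^{tJ} can be computed block-by-block.

A has Jordan form
J =
  [-2,  1,  0]
  [ 0, -2,  0]
  [ 0,  0, -2]
(up to reordering of blocks).

Per-block formulas:
  For a 1×1 block at λ = -2: exp(t · [-2]) = [e^(-2t)].
  For a 2×2 Jordan block J_2(-2): exp(t · J_2(-2)) = e^(-2t)·(I + t·N), where N is the 2×2 nilpotent shift.

After assembling e^{tJ} and conjugating by P, we get:

e^{tA} =
  [t*exp(-2*t) + exp(-2*t), -t*exp(-2*t), 3*t*exp(-2*t)]
  [t*exp(-2*t), -t*exp(-2*t) + exp(-2*t), 3*t*exp(-2*t)]
  [0, 0, exp(-2*t)]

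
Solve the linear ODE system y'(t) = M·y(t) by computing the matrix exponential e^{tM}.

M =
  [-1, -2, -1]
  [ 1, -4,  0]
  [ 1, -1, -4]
e^{tM} =
  [t^2*exp(-3*t)/2 + 2*t*exp(-3*t) + exp(-3*t), -t^2*exp(-3*t)/2 - 2*t*exp(-3*t), -t^2*exp(-3*t)/2 - t*exp(-3*t)]
  [t^2*exp(-3*t)/2 + t*exp(-3*t), -t^2*exp(-3*t)/2 - t*exp(-3*t) + exp(-3*t), -t^2*exp(-3*t)/2]
  [t*exp(-3*t), -t*exp(-3*t), -t*exp(-3*t) + exp(-3*t)]

Strategy: write M = P · J · P⁻¹ where J is a Jordan canonical form, so e^{tM} = P · e^{tJ} · P⁻¹, and e^{tJ} can be computed block-by-block.

M has Jordan form
J =
  [-3,  1,  0]
  [ 0, -3,  1]
  [ 0,  0, -3]
(up to reordering of blocks).

Per-block formulas:
  For a 3×3 Jordan block J_3(-3): exp(t · J_3(-3)) = e^(-3t)·(I + t·N + (t^2/2)·N^2), where N is the 3×3 nilpotent shift.

After assembling e^{tJ} and conjugating by P, we get:

e^{tM} =
  [t^2*exp(-3*t)/2 + 2*t*exp(-3*t) + exp(-3*t), -t^2*exp(-3*t)/2 - 2*t*exp(-3*t), -t^2*exp(-3*t)/2 - t*exp(-3*t)]
  [t^2*exp(-3*t)/2 + t*exp(-3*t), -t^2*exp(-3*t)/2 - t*exp(-3*t) + exp(-3*t), -t^2*exp(-3*t)/2]
  [t*exp(-3*t), -t*exp(-3*t), -t*exp(-3*t) + exp(-3*t)]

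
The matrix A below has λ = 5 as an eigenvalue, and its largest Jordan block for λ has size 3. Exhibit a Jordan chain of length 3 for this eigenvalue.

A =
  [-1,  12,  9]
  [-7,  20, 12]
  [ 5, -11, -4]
A Jordan chain for λ = 5 of length 3:
v_1 = (-3, -3, 2)ᵀ
v_2 = (-6, -7, 5)ᵀ
v_3 = (1, 0, 0)ᵀ

Let N = A − (5)·I. We want v_3 with N^3 v_3 = 0 but N^2 v_3 ≠ 0; then v_{j-1} := N · v_j for j = 3, …, 2.

Pick v_3 = (1, 0, 0)ᵀ.
Then v_2 = N · v_3 = (-6, -7, 5)ᵀ.
Then v_1 = N · v_2 = (-3, -3, 2)ᵀ.

Sanity check: (A − (5)·I) v_1 = (0, 0, 0)ᵀ = 0. ✓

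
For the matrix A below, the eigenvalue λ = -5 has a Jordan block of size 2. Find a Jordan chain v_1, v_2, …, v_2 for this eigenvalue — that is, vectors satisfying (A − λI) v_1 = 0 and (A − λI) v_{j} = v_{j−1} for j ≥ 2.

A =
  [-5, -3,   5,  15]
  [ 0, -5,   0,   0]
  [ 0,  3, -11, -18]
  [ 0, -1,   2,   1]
A Jordan chain for λ = -5 of length 2:
v_1 = (-3, 0, 3, -1)ᵀ
v_2 = (0, 1, 0, 0)ᵀ

Let N = A − (-5)·I. We want v_2 with N^2 v_2 = 0 but N^1 v_2 ≠ 0; then v_{j-1} := N · v_j for j = 2, …, 2.

Pick v_2 = (0, 1, 0, 0)ᵀ.
Then v_1 = N · v_2 = (-3, 0, 3, -1)ᵀ.

Sanity check: (A − (-5)·I) v_1 = (0, 0, 0, 0)ᵀ = 0. ✓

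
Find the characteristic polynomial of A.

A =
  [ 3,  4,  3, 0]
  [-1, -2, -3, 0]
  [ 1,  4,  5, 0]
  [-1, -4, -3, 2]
x^4 - 8*x^3 + 24*x^2 - 32*x + 16

Expanding det(x·I − A) (e.g. by cofactor expansion or by noting that A is similar to its Jordan form J, which has the same characteristic polynomial as A) gives
  χ_A(x) = x^4 - 8*x^3 + 24*x^2 - 32*x + 16
which factors as (x - 2)^4. The eigenvalues (with algebraic multiplicities) are λ = 2 with multiplicity 4.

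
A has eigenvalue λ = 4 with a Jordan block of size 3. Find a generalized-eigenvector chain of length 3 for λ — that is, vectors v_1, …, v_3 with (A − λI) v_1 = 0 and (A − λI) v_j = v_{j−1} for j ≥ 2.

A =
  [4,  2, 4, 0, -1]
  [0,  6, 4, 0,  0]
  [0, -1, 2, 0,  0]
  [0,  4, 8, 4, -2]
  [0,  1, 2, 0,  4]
A Jordan chain for λ = 4 of length 3:
v_1 = (-1, 0, 0, -2, 0)ᵀ
v_2 = (2, 2, -1, 4, 1)ᵀ
v_3 = (0, 1, 0, 0, 0)ᵀ

Let N = A − (4)·I. We want v_3 with N^3 v_3 = 0 but N^2 v_3 ≠ 0; then v_{j-1} := N · v_j for j = 3, …, 2.

Pick v_3 = (0, 1, 0, 0, 0)ᵀ.
Then v_2 = N · v_3 = (2, 2, -1, 4, 1)ᵀ.
Then v_1 = N · v_2 = (-1, 0, 0, -2, 0)ᵀ.

Sanity check: (A − (4)·I) v_1 = (0, 0, 0, 0, 0)ᵀ = 0. ✓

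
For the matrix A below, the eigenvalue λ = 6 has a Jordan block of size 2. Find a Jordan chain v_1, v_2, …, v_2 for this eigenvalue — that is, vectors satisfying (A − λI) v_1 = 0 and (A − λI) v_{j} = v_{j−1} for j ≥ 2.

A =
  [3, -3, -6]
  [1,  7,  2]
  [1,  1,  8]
A Jordan chain for λ = 6 of length 2:
v_1 = (-3, 1, 1)ᵀ
v_2 = (1, 0, 0)ᵀ

Let N = A − (6)·I. We want v_2 with N^2 v_2 = 0 but N^1 v_2 ≠ 0; then v_{j-1} := N · v_j for j = 2, …, 2.

Pick v_2 = (1, 0, 0)ᵀ.
Then v_1 = N · v_2 = (-3, 1, 1)ᵀ.

Sanity check: (A − (6)·I) v_1 = (0, 0, 0)ᵀ = 0. ✓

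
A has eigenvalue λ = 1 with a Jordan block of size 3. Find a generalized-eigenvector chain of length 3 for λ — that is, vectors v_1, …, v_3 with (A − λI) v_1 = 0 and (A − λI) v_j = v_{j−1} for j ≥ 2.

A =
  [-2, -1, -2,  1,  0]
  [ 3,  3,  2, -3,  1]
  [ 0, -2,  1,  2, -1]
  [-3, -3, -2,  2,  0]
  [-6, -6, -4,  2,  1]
A Jordan chain for λ = 1 of length 3:
v_1 = (3, 0, -6, -3, -6)ᵀ
v_2 = (-3, 3, 0, -3, -6)ᵀ
v_3 = (1, 0, 0, 0, 0)ᵀ

Let N = A − (1)·I. We want v_3 with N^3 v_3 = 0 but N^2 v_3 ≠ 0; then v_{j-1} := N · v_j for j = 3, …, 2.

Pick v_3 = (1, 0, 0, 0, 0)ᵀ.
Then v_2 = N · v_3 = (-3, 3, 0, -3, -6)ᵀ.
Then v_1 = N · v_2 = (3, 0, -6, -3, -6)ᵀ.

Sanity check: (A − (1)·I) v_1 = (0, 0, 0, 0, 0)ᵀ = 0. ✓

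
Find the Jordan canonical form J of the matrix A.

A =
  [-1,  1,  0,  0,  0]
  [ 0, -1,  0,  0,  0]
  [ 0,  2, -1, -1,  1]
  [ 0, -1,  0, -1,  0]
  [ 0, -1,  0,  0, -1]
J_2(-1) ⊕ J_2(-1) ⊕ J_1(-1)

The characteristic polynomial is
  det(x·I − A) = x^5 + 5*x^4 + 10*x^3 + 10*x^2 + 5*x + 1 = (x + 1)^5

Eigenvalues and multiplicities (the geometric multiplicity of λ is n − rank(A − λI), which equals the number of Jordan blocks for λ):
  λ = -1: algebraic multiplicity = 5, geometric multiplicity = 3

Determining the block sizes for each eigenvalue:
  λ = -1: with am = 5 and gm = 3, the partition is not yet determined (e.g. several partitions of 5 into 3 parts exist). Let N = A − (-1)·I. Computing rank(N^1) = 2, rank(N^2) = 0; the number of blocks of size ≥ j is rank(N^{j−1}) − rank(N^j), giving [3, 2]. So we have 2 block(s) of size 2, 1 block(s) of size 1 → block sizes [2, 2, 1]

Assembling the blocks gives a Jordan form
J =
  [-1,  1,  0,  0,  0]
  [ 0, -1,  0,  0,  0]
  [ 0,  0, -1,  1,  0]
  [ 0,  0,  0, -1,  0]
  [ 0,  0,  0,  0, -1]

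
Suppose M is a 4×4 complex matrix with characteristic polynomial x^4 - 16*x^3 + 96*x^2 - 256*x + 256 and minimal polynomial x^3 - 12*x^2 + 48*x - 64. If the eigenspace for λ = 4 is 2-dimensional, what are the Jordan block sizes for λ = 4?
Block sizes for λ = 4: [3, 1]

Step 1 — from the characteristic polynomial, algebraic multiplicity of λ = 4 is 4. From dim ker(M − (4)·I) = 2, there are exactly 2 Jordan blocks for λ = 4.
Step 2 — from the minimal polynomial, the factor (x − 4)^3 tells us the largest block for λ = 4 has size 3.
Step 3 — with total size 4, 2 blocks, and largest block 3, the block sizes (in nonincreasing order) are [3, 1].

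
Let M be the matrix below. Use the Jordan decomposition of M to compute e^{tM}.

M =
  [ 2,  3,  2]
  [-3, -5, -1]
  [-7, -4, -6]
e^{tM} =
  [t^2*exp(-3*t) + 5*t*exp(-3*t) + exp(-3*t), t^2*exp(-3*t)/2 + 3*t*exp(-3*t), t^2*exp(-3*t)/2 + 2*t*exp(-3*t)]
  [-t^2*exp(-3*t) - 3*t*exp(-3*t), -t^2*exp(-3*t)/2 - 2*t*exp(-3*t) + exp(-3*t), -t^2*exp(-3*t)/2 - t*exp(-3*t)]
  [-t^2*exp(-3*t) - 7*t*exp(-3*t), -t^2*exp(-3*t)/2 - 4*t*exp(-3*t), -t^2*exp(-3*t)/2 - 3*t*exp(-3*t) + exp(-3*t)]

Strategy: write M = P · J · P⁻¹ where J is a Jordan canonical form, so e^{tM} = P · e^{tJ} · P⁻¹, and e^{tJ} can be computed block-by-block.

M has Jordan form
J =
  [-3,  1,  0]
  [ 0, -3,  1]
  [ 0,  0, -3]
(up to reordering of blocks).

Per-block formulas:
  For a 3×3 Jordan block J_3(-3): exp(t · J_3(-3)) = e^(-3t)·(I + t·N + (t^2/2)·N^2), where N is the 3×3 nilpotent shift.

After assembling e^{tJ} and conjugating by P, we get:

e^{tM} =
  [t^2*exp(-3*t) + 5*t*exp(-3*t) + exp(-3*t), t^2*exp(-3*t)/2 + 3*t*exp(-3*t), t^2*exp(-3*t)/2 + 2*t*exp(-3*t)]
  [-t^2*exp(-3*t) - 3*t*exp(-3*t), -t^2*exp(-3*t)/2 - 2*t*exp(-3*t) + exp(-3*t), -t^2*exp(-3*t)/2 - t*exp(-3*t)]
  [-t^2*exp(-3*t) - 7*t*exp(-3*t), -t^2*exp(-3*t)/2 - 4*t*exp(-3*t), -t^2*exp(-3*t)/2 - 3*t*exp(-3*t) + exp(-3*t)]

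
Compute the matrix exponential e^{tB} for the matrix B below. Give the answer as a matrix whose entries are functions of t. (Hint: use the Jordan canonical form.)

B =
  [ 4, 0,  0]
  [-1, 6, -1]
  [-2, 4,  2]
e^{tB} =
  [exp(4*t), 0, 0]
  [-t*exp(4*t), 2*t*exp(4*t) + exp(4*t), -t*exp(4*t)]
  [-2*t*exp(4*t), 4*t*exp(4*t), -2*t*exp(4*t) + exp(4*t)]

Strategy: write B = P · J · P⁻¹ where J is a Jordan canonical form, so e^{tB} = P · e^{tJ} · P⁻¹, and e^{tJ} can be computed block-by-block.

B has Jordan form
J =
  [4, 1, 0]
  [0, 4, 0]
  [0, 0, 4]
(up to reordering of blocks).

Per-block formulas:
  For a 1×1 block at λ = 4: exp(t · [4]) = [e^(4t)].
  For a 2×2 Jordan block J_2(4): exp(t · J_2(4)) = e^(4t)·(I + t·N), where N is the 2×2 nilpotent shift.

After assembling e^{tJ} and conjugating by P, we get:

e^{tB} =
  [exp(4*t), 0, 0]
  [-t*exp(4*t), 2*t*exp(4*t) + exp(4*t), -t*exp(4*t)]
  [-2*t*exp(4*t), 4*t*exp(4*t), -2*t*exp(4*t) + exp(4*t)]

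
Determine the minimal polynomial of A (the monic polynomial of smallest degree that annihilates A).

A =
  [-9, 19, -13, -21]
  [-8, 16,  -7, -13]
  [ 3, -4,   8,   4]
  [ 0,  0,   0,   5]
x^3 - 15*x^2 + 75*x - 125

The characteristic polynomial is χ_A(x) = (x - 5)^4, so the eigenvalues are known. The minimal polynomial is
  m_A(x) = Π_λ (x − λ)^{k_λ}
where k_λ is the size of the *largest* Jordan block for λ (equivalently, the smallest k with (A − λI)^k v = 0 for every generalised eigenvector v of λ).

  λ = 5: largest Jordan block has size 3, contributing (x − 5)^3

So m_A(x) = (x - 5)^3 = x^3 - 15*x^2 + 75*x - 125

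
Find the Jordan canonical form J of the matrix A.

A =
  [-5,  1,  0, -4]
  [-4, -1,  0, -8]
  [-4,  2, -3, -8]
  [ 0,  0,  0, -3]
J_2(-3) ⊕ J_1(-3) ⊕ J_1(-3)

The characteristic polynomial is
  det(x·I − A) = x^4 + 12*x^3 + 54*x^2 + 108*x + 81 = (x + 3)^4

Eigenvalues and multiplicities (the geometric multiplicity of λ is n − rank(A − λI), which equals the number of Jordan blocks for λ):
  λ = -3: algebraic multiplicity = 4, geometric multiplicity = 3

Determining the block sizes for each eigenvalue:
  λ = -3: 3 blocks summing to 4 forces exactly one block of size 2 and the rest size 1 → block sizes [2, 1, 1]

Assembling the blocks gives a Jordan form
J =
  [-3,  1,  0,  0]
  [ 0, -3,  0,  0]
  [ 0,  0, -3,  0]
  [ 0,  0,  0, -3]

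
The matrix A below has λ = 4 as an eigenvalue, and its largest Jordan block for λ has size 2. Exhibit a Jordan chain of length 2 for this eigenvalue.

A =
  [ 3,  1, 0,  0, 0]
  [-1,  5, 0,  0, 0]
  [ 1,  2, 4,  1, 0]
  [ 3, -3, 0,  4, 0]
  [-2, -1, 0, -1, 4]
A Jordan chain for λ = 4 of length 2:
v_1 = (-1, -1, 1, 3, -2)ᵀ
v_2 = (1, 0, 0, 0, 0)ᵀ

Let N = A − (4)·I. We want v_2 with N^2 v_2 = 0 but N^1 v_2 ≠ 0; then v_{j-1} := N · v_j for j = 2, …, 2.

Pick v_2 = (1, 0, 0, 0, 0)ᵀ.
Then v_1 = N · v_2 = (-1, -1, 1, 3, -2)ᵀ.

Sanity check: (A − (4)·I) v_1 = (0, 0, 0, 0, 0)ᵀ = 0. ✓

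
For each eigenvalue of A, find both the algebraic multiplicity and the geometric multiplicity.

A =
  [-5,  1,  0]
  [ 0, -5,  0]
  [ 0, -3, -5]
λ = -5: alg = 3, geom = 2

Step 1 — factor the characteristic polynomial to read off the algebraic multiplicities:
  χ_A(x) = (x + 5)^3

Step 2 — compute geometric multiplicities via the rank-nullity identity g(λ) = n − rank(A − λI):
  rank(A − (-5)·I) = 1, so dim ker(A − (-5)·I) = n − 1 = 2

Summary:
  λ = -5: algebraic multiplicity = 3, geometric multiplicity = 2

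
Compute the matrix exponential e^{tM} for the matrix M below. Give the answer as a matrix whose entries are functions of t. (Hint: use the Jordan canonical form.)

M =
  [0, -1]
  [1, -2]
e^{tM} =
  [t*exp(-t) + exp(-t), -t*exp(-t)]
  [t*exp(-t), -t*exp(-t) + exp(-t)]

Strategy: write M = P · J · P⁻¹ where J is a Jordan canonical form, so e^{tM} = P · e^{tJ} · P⁻¹, and e^{tJ} can be computed block-by-block.

M has Jordan form
J =
  [-1,  1]
  [ 0, -1]
(up to reordering of blocks).

Per-block formulas:
  For a 2×2 Jordan block J_2(-1): exp(t · J_2(-1)) = e^(-1t)·(I + t·N), where N is the 2×2 nilpotent shift.

After assembling e^{tJ} and conjugating by P, we get:

e^{tM} =
  [t*exp(-t) + exp(-t), -t*exp(-t)]
  [t*exp(-t), -t*exp(-t) + exp(-t)]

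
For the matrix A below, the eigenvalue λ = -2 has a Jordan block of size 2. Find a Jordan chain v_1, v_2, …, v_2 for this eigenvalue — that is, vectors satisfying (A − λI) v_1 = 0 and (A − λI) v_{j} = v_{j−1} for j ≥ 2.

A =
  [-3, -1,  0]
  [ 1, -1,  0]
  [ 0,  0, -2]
A Jordan chain for λ = -2 of length 2:
v_1 = (-1, 1, 0)ᵀ
v_2 = (1, 0, 0)ᵀ

Let N = A − (-2)·I. We want v_2 with N^2 v_2 = 0 but N^1 v_2 ≠ 0; then v_{j-1} := N · v_j for j = 2, …, 2.

Pick v_2 = (1, 0, 0)ᵀ.
Then v_1 = N · v_2 = (-1, 1, 0)ᵀ.

Sanity check: (A − (-2)·I) v_1 = (0, 0, 0)ᵀ = 0. ✓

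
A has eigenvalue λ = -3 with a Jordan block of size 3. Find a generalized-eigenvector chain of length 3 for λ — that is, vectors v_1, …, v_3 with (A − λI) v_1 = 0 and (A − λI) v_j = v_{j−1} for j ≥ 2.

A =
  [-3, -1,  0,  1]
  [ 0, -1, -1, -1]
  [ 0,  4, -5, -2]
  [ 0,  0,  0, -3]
A Jordan chain for λ = -3 of length 3:
v_1 = (-2, 0, 0, 0)ᵀ
v_2 = (-1, 2, 4, 0)ᵀ
v_3 = (0, 1, 0, 0)ᵀ

Let N = A − (-3)·I. We want v_3 with N^3 v_3 = 0 but N^2 v_3 ≠ 0; then v_{j-1} := N · v_j for j = 3, …, 2.

Pick v_3 = (0, 1, 0, 0)ᵀ.
Then v_2 = N · v_3 = (-1, 2, 4, 0)ᵀ.
Then v_1 = N · v_2 = (-2, 0, 0, 0)ᵀ.

Sanity check: (A − (-3)·I) v_1 = (0, 0, 0, 0)ᵀ = 0. ✓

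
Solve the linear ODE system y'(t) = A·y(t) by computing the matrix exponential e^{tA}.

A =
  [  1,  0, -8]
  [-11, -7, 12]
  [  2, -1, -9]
e^{tA} =
  [10*t^2*exp(-5*t) + 6*t*exp(-5*t) + exp(-5*t), 4*t^2*exp(-5*t), -8*t^2*exp(-5*t) - 8*t*exp(-5*t)]
  [-10*t^2*exp(-5*t) - 11*t*exp(-5*t), -4*t^2*exp(-5*t) - 2*t*exp(-5*t) + exp(-5*t), 8*t^2*exp(-5*t) + 12*t*exp(-5*t)]
  [15*t^2*exp(-5*t)/2 + 2*t*exp(-5*t), 3*t^2*exp(-5*t) - t*exp(-5*t), -6*t^2*exp(-5*t) - 4*t*exp(-5*t) + exp(-5*t)]

Strategy: write A = P · J · P⁻¹ where J is a Jordan canonical form, so e^{tA} = P · e^{tJ} · P⁻¹, and e^{tJ} can be computed block-by-block.

A has Jordan form
J =
  [-5,  1,  0]
  [ 0, -5,  1]
  [ 0,  0, -5]
(up to reordering of blocks).

Per-block formulas:
  For a 3×3 Jordan block J_3(-5): exp(t · J_3(-5)) = e^(-5t)·(I + t·N + (t^2/2)·N^2), where N is the 3×3 nilpotent shift.

After assembling e^{tJ} and conjugating by P, we get:

e^{tA} =
  [10*t^2*exp(-5*t) + 6*t*exp(-5*t) + exp(-5*t), 4*t^2*exp(-5*t), -8*t^2*exp(-5*t) - 8*t*exp(-5*t)]
  [-10*t^2*exp(-5*t) - 11*t*exp(-5*t), -4*t^2*exp(-5*t) - 2*t*exp(-5*t) + exp(-5*t), 8*t^2*exp(-5*t) + 12*t*exp(-5*t)]
  [15*t^2*exp(-5*t)/2 + 2*t*exp(-5*t), 3*t^2*exp(-5*t) - t*exp(-5*t), -6*t^2*exp(-5*t) - 4*t*exp(-5*t) + exp(-5*t)]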